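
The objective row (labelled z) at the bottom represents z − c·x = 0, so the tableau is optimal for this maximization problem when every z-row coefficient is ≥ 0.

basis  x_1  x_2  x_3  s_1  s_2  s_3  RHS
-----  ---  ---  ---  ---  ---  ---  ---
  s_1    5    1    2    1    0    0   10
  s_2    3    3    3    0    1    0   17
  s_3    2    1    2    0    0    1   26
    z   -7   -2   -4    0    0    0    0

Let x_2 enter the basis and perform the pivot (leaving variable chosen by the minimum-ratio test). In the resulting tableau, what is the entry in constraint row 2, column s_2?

Ratio test on column x_2 — row 1: 10/1 = 10; row 2: 17/3 = 17/3; row 3: 26/1 = 26. Minimum is 17/3 at row 2 (s_2 leaves); pivot element 3.
Divide row 2 by 3; eliminate column x_2 from the other rows.
In the new row 2, the s_2 entry is the old entry divided by the pivot: 1/3 = 1/3.

1/3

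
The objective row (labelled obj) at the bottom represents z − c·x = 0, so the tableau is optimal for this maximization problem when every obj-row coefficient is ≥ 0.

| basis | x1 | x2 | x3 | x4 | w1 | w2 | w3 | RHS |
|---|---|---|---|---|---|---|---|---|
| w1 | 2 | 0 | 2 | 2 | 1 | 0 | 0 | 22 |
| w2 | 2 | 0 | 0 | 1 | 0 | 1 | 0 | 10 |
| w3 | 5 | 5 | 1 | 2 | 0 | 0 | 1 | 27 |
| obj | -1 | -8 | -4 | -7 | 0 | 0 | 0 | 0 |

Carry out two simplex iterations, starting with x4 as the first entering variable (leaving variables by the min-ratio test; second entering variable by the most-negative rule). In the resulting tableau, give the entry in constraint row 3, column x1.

Ratio test on column x4 — row 1: 22/2 = 11; row 2: 10/1 = 10; row 3: 27/2 = 27/2. Minimum is 10 at row 2 (w2 leaves); pivot element 1.
Divide row 2 by 1; eliminate column x4 from the other rows.
Second iteration: most negative obj-row entry is -8 in column x2, so x2 enters.
Ratio test on column x2 — row 1: entry 0 ≤ 0; row 2: entry 0 ≤ 0; row 3: 7/5 = 7/5. Minimum is 7/5 at row 3 (w3 leaves); pivot element 5.
Divide row 3 by 5; eliminate column x2 from the other rows.
After both pivots, the entry at constraint row 3, column x1 is 1/5.

1/5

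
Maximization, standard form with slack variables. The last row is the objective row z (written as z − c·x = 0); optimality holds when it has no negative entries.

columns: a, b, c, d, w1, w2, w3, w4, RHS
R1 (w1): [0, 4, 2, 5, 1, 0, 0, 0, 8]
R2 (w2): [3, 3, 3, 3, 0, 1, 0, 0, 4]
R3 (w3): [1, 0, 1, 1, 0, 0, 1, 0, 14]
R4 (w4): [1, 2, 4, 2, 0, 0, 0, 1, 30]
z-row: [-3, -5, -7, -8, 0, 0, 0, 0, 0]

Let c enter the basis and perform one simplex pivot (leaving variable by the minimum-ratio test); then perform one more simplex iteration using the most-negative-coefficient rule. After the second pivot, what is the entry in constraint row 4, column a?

-1

Ratio test on column c — row 1: 8/2 = 4; row 2: 4/3 = 4/3; row 3: 14/1 = 14; row 4: 30/4 = 15/2. Minimum is 4/3 at row 2 (w2 leaves); pivot element 3.
Divide row 2 by 3; eliminate column c from the other rows.
Second iteration: most negative z-row entry is -1 in column d, so d enters.
Ratio test on column d — row 1: (16/3)/3 = 16/9; row 2: (4/3)/1 = 4/3; row 3: entry 0 ≤ 0; row 4: entry -2 ≤ 0. Minimum is 4/3 at row 2 (c leaves); pivot element 1.
Divide row 2 by 1; eliminate column d from the other rows.
After both pivots, the entry at constraint row 4, column a is -1.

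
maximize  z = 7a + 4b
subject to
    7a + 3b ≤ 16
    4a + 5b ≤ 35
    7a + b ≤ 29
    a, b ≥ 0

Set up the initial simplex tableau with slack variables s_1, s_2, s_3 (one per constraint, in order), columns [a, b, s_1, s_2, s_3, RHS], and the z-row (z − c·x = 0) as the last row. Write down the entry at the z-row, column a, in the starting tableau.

The z-row carries the negated objective coefficients: the a entry is -7.

-7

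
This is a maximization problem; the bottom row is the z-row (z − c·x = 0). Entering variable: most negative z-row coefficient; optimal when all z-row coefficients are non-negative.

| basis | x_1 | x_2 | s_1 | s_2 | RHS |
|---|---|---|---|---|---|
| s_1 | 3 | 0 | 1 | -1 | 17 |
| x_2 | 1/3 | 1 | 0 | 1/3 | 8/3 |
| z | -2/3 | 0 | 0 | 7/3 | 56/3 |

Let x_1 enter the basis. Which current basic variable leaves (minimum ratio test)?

s_1

Column x_1 entries and ratios — s_1: 17/3 = 17/3; x_2: (8/3)/(1/3) = 8.
Smallest ratio is 17/3 in the row of s_1, so s_1 leaves.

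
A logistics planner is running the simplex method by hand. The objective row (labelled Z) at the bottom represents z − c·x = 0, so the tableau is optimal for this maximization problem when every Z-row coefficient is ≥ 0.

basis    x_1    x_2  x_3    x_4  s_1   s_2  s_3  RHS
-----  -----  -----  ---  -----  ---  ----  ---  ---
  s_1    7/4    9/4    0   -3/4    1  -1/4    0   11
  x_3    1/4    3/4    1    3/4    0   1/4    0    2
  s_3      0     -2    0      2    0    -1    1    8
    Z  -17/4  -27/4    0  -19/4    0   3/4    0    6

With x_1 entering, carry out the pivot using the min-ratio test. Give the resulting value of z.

Ratio test on column x_1 — row 1: 11/(7/4) = 44/7; row 2: 2/(1/4) = 8; row 3: entry 0 ≤ 0. Minimum is 44/7 at row 1 (s_1 leaves); pivot element 7/4.
Pivot on row 1; the Z-row RHS becomes 6 − (-17/4)·(44/7) = 229/7.

229/7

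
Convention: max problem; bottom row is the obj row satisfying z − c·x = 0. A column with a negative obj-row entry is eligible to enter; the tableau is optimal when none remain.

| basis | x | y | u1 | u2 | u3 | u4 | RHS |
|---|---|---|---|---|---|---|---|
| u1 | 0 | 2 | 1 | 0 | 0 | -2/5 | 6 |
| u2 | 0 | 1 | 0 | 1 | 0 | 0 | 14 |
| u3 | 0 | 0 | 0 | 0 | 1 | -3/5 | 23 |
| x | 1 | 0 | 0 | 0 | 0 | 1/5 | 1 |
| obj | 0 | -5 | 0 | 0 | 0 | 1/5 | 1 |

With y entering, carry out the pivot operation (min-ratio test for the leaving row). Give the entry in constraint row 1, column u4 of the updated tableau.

Ratio test on column y — row 1: 6/2 = 3; row 2: 14/1 = 14; row 3: entry 0 ≤ 0; row 4: entry 0 ≤ 0. Minimum is 3 at row 1 (u1 leaves); pivot element 2.
Divide row 1 by 2; eliminate column y from the other rows.
In the new row 1, the u4 entry is the old entry divided by the pivot: (-2/5)/2 = -1/5.

-1/5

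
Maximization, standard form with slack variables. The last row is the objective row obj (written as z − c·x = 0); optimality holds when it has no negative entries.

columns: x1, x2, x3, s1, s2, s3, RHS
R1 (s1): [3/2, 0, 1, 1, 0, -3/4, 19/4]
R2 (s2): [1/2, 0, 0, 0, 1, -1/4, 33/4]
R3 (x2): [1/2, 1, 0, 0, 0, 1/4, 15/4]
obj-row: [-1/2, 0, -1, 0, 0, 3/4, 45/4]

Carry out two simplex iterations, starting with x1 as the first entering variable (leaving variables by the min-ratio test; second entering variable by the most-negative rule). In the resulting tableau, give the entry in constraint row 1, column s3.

Ratio test on column x1 — row 1: (19/4)/(3/2) = 19/6; row 2: (33/4)/(1/2) = 33/2; row 3: (15/4)/(1/2) = 15/2. Minimum is 19/6 at row 1 (s1 leaves); pivot element 3/2.
Divide row 1 by 3/2; eliminate column x1 from the other rows.
Second iteration: most negative obj-row entry is -2/3 in column x3, so x3 enters.
Ratio test on column x3 — row 1: (19/6)/(2/3) = 19/4; row 2: entry -1/3 ≤ 0; row 3: entry -1/3 ≤ 0. Minimum is 19/4 at row 1 (x1 leaves); pivot element 2/3.
Divide row 1 by 2/3; eliminate column x3 from the other rows.
After both pivots, the entry at constraint row 1, column s3 is -3/4.

-3/4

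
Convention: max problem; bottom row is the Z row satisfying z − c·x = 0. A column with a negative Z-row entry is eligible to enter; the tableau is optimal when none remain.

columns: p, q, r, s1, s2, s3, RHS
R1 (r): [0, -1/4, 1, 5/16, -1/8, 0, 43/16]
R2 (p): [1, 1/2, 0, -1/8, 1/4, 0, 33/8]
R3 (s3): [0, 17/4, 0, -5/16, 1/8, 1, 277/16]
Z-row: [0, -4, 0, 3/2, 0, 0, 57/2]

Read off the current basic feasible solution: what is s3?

277/16

s3 is basic (row 3); its value is the RHS of that row, 277/16.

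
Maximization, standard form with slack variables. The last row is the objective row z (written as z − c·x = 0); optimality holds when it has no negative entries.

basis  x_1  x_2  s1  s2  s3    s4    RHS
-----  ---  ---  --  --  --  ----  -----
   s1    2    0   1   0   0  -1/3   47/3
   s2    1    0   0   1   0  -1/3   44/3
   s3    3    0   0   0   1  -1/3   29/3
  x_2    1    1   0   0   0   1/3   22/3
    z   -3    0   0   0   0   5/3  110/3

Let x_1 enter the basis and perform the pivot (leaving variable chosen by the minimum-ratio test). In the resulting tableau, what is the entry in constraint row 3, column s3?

Ratio test on column x_1 — row 1: (47/3)/2 = 47/6; row 2: (44/3)/1 = 44/3; row 3: (29/3)/3 = 29/9; row 4: (22/3)/1 = 22/3. Minimum is 29/9 at row 3 (s3 leaves); pivot element 3.
Divide row 3 by 3; eliminate column x_1 from the other rows.
In the new row 3, the s3 entry is the old entry divided by the pivot: 1/3 = 1/3.

1/3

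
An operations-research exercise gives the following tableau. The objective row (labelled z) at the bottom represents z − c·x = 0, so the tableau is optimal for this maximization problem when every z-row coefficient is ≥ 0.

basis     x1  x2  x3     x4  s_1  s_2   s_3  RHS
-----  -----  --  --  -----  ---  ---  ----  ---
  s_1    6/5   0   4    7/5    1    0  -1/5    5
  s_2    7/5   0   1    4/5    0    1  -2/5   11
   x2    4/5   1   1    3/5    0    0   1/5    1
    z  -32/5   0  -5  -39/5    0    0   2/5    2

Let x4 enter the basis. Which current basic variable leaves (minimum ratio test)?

Column x4 entries and ratios — s_1: 5/(7/5) = 25/7; s_2: 11/(4/5) = 55/4; x2: 1/(3/5) = 5/3.
Smallest ratio is 5/3 in the row of x2, so x2 leaves.

x2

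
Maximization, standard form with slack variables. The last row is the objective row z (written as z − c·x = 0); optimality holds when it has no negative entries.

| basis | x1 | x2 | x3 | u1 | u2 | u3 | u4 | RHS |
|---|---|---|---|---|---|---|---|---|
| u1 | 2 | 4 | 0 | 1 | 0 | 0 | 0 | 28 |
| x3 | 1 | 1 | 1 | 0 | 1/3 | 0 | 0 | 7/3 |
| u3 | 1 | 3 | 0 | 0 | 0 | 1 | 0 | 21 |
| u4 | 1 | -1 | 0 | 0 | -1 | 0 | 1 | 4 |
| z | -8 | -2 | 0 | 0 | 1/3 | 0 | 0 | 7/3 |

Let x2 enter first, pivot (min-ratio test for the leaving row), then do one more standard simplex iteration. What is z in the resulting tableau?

21

Ratio test on column x2 — row 1: 28/4 = 7; row 2: (7/3)/1 = 7/3; row 3: 21/3 = 7; row 4: entry -1 ≤ 0. Minimum is 7/3 at row 2 (x3 leaves); pivot element 1.
Pivot on row 2; the z-row RHS becomes 7/3 − (-2)·(7/3) = 7.
Next entering variable (most negative z-row entry -6): x1.
Ratio test on column x1 — row 1: entry -2 ≤ 0; row 2: (7/3)/1 = 7/3; row 3: entry -2 ≤ 0; row 4: (19/3)/2 = 19/6. Minimum is 7/3 at row 2 (x2 leaves); pivot element 1.
After the second pivot the z-row RHS is 7 − (-6)·(7/3) = 21.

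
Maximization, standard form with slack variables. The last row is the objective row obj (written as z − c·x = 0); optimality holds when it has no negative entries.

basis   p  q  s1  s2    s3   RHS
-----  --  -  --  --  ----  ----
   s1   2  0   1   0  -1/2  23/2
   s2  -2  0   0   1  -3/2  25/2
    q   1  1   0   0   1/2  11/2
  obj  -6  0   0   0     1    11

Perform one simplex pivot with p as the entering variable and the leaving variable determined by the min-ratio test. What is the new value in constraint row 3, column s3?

1/2

Ratio test on column p — row 1: (23/2)/2 = 23/4; row 2: entry -2 ≤ 0; row 3: (11/2)/1 = 11/2. Minimum is 11/2 at row 3 (q leaves); pivot element 1.
Divide row 3 by 1; eliminate column p from the other rows.
In the new row 3, the s3 entry is the old entry divided by the pivot: (1/2)/1 = 1/2.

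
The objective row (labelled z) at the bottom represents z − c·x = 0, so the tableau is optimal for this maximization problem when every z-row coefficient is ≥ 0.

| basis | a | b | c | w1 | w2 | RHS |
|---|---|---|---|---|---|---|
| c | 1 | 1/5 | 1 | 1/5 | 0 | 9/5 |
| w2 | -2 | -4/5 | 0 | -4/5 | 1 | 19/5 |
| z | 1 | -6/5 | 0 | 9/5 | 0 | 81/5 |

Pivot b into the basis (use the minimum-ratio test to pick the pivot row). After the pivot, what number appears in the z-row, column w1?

Ratio test on column b — row 1: (9/5)/(1/5) = 9; row 2: entry -4/5 ≤ 0. Minimum is 9 at row 1 (c leaves); pivot element 1/5.
Divide row 1 by 1/5; eliminate column b from the other rows.
z-row update in column w1: 9/5 − (-6/5)·1 = 3.

3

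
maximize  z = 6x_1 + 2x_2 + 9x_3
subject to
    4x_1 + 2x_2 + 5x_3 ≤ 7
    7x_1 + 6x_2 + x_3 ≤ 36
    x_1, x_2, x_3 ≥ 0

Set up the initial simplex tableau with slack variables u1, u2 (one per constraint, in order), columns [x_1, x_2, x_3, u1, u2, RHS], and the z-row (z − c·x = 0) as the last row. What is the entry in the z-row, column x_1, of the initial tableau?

The z-row carries the negated objective coefficients: the x_1 entry is -6.

-6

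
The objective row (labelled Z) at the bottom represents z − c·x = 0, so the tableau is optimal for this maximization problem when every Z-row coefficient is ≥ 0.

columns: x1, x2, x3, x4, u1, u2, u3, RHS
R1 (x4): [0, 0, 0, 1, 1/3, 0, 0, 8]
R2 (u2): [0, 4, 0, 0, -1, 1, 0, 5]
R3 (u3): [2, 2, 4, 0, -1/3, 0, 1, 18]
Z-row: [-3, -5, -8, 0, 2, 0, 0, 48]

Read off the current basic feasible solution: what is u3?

u3 is basic (row 3); its value is the RHS of that row, 18.

18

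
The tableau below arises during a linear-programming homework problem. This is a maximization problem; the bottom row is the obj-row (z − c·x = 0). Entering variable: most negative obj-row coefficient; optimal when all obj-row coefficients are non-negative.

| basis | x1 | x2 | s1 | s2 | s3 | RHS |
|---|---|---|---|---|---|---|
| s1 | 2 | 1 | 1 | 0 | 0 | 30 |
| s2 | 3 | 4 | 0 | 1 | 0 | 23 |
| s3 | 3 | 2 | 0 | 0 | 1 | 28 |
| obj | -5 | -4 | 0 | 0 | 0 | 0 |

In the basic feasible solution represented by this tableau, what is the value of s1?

30

s1 is basic (row 1); its value is the RHS of that row, 30.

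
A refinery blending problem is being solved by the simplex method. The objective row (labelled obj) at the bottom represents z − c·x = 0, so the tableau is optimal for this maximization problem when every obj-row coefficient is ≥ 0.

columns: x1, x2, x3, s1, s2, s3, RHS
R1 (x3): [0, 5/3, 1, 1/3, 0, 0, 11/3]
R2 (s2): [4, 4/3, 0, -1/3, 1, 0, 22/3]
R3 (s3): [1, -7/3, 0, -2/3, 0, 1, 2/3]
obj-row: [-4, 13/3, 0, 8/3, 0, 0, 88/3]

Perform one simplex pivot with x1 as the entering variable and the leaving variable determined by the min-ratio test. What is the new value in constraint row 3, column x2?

-7/3

Ratio test on column x1 — row 1: entry 0 ≤ 0; row 2: (22/3)/4 = 11/6; row 3: (2/3)/1 = 2/3. Minimum is 2/3 at row 3 (s3 leaves); pivot element 1.
Divide row 3 by 1; eliminate column x1 from the other rows.
In the new row 3, the x2 entry is the old entry divided by the pivot: (-7/3)/1 = -7/3.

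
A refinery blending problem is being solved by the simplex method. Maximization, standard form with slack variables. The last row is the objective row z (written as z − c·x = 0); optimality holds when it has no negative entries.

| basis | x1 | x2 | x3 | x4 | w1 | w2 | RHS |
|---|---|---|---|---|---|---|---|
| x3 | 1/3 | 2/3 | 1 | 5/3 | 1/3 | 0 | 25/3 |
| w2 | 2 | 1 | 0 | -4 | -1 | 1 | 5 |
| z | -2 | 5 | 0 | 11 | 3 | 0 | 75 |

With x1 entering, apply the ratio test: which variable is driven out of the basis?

w2

Column x1 entries and ratios — x3: (25/3)/(1/3) = 25; w2: 5/2 = 5/2.
Smallest ratio is 5/2 in the row of w2, so w2 leaves.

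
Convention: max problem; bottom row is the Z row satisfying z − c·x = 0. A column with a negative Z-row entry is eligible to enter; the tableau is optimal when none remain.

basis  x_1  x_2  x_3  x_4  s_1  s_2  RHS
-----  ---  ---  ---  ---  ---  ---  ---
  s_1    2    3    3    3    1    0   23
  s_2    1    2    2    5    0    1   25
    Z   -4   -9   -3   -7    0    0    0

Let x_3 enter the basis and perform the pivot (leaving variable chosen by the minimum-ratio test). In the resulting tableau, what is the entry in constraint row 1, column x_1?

2/3

Ratio test on column x_3 — row 1: 23/3 = 23/3; row 2: 25/2 = 25/2. Minimum is 23/3 at row 1 (s_1 leaves); pivot element 3.
Divide row 1 by 3; eliminate column x_3 from the other rows.
In the new row 1, the x_1 entry is the old entry divided by the pivot: 2/3 = 2/3.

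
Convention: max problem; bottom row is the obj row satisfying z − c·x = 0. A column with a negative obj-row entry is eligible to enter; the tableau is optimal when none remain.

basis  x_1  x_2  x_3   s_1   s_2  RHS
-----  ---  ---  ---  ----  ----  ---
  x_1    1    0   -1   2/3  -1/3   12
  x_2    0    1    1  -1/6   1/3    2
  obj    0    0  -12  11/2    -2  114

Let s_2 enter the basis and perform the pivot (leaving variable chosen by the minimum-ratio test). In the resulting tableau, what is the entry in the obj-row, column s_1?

9/2

Ratio test on column s_2 — row 1: entry -1/3 ≤ 0; row 2: 2/(1/3) = 6. Minimum is 6 at row 2 (x_2 leaves); pivot element 1/3.
Divide row 2 by 1/3; eliminate column s_2 from the other rows.
obj-row update in column s_1: 11/2 − (-2)·(-1/2) = 9/2.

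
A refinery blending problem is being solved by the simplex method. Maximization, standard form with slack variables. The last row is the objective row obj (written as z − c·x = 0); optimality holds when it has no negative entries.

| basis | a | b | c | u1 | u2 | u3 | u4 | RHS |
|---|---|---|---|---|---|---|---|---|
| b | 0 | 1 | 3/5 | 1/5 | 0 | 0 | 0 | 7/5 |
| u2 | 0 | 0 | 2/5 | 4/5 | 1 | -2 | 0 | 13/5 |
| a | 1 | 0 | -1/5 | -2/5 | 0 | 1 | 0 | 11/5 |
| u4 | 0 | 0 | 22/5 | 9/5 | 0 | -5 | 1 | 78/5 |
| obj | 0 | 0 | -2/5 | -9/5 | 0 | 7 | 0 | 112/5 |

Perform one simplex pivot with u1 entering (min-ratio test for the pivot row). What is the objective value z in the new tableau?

Ratio test on column u1 — row 1: (7/5)/(1/5) = 7; row 2: (13/5)/(4/5) = 13/4; row 3: entry -2/5 ≤ 0; row 4: (78/5)/(9/5) = 26/3. Minimum is 13/4 at row 2 (u2 leaves); pivot element 4/5.
Pivot on row 2; the obj-row RHS becomes 112/5 − (-9/5)·(13/4) = 113/4.

113/4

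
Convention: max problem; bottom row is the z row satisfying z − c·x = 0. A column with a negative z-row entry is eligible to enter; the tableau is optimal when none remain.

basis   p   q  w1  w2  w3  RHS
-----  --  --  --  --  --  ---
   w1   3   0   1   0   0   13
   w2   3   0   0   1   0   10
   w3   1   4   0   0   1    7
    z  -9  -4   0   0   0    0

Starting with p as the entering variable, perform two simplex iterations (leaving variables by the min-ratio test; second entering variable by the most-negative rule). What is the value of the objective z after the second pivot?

101/3

Ratio test on column p — row 1: 13/3 = 13/3; row 2: 10/3 = 10/3; row 3: 7/1 = 7. Minimum is 10/3 at row 2 (w2 leaves); pivot element 3.
Pivot on row 2; the z-row RHS becomes 0 − (-9)·(10/3) = 30.
Next entering variable (most negative z-row entry -4): q.
Ratio test on column q — row 1: entry 0 ≤ 0; row 2: entry 0 ≤ 0; row 3: (11/3)/4 = 11/12. Minimum is 11/12 at row 3 (w3 leaves); pivot element 4.
After the second pivot the z-row RHS is 30 − (-4)·(11/12) = 101/3.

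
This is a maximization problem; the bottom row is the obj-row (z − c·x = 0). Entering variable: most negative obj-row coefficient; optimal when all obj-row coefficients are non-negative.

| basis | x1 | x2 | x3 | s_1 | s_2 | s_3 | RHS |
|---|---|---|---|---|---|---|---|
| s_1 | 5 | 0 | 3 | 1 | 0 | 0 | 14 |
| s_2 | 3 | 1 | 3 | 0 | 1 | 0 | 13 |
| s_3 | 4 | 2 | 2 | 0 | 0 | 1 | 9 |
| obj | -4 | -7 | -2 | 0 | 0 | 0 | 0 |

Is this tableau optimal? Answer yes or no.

The obj-row has a negative entry -7 in column x2, so it is not optimal.

no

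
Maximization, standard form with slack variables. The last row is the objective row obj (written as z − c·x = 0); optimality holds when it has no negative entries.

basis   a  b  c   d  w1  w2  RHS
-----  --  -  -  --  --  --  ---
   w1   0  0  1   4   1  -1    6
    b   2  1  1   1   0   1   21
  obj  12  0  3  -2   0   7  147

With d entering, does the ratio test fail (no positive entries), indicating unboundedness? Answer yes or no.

no

Column d has positive entries in row(s) 1, 2, so the ratio test bounds it — not unbounded.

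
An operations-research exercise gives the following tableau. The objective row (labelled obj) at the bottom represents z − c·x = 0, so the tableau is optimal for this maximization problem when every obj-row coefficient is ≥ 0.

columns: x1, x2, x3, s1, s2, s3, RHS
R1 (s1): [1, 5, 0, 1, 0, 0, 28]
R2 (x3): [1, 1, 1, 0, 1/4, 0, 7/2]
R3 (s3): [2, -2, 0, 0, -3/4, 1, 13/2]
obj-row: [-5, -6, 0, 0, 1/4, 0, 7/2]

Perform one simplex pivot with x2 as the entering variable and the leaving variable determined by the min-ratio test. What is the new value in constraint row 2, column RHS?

Ratio test on column x2 — row 1: 28/5 = 28/5; row 2: (7/2)/1 = 7/2; row 3: entry -2 ≤ 0. Minimum is 7/2 at row 2 (x3 leaves); pivot element 1.
Divide row 2 by 1; eliminate column x2 from the other rows.
In the new row 2, the RHS entry is the old entry divided by the pivot: (7/2)/1 = 7/2.

7/2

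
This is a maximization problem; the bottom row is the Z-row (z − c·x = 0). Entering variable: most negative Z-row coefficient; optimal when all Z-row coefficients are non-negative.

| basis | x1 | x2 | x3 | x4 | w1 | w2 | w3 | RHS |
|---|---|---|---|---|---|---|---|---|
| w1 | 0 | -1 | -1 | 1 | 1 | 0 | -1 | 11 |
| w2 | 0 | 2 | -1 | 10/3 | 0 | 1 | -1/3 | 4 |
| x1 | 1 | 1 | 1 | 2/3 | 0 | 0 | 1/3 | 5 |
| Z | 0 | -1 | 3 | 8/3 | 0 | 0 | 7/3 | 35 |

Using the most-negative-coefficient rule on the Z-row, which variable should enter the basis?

x2

Negative Z-row entries: x2: -1.
The most negative is -1 in column x2, so x2 enters.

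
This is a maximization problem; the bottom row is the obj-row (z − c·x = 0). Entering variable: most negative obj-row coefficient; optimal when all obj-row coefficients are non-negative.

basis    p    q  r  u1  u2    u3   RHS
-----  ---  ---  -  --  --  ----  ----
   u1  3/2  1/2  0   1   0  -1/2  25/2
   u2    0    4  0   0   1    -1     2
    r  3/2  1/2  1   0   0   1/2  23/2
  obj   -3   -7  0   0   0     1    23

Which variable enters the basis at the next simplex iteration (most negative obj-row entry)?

Negative obj-row entries: p: -3, q: -7.
The most negative is -7 in column q, so q enters.

q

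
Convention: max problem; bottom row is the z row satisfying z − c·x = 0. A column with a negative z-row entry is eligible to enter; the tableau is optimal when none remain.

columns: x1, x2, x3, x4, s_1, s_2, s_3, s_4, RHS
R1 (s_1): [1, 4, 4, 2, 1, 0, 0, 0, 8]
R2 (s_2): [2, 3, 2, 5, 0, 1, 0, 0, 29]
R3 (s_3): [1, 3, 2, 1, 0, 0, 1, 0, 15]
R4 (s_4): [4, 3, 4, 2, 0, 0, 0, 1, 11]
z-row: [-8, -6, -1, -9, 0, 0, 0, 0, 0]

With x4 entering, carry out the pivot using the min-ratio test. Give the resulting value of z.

Ratio test on column x4 — row 1: 8/2 = 4; row 2: 29/5 = 29/5; row 3: 15/1 = 15; row 4: 11/2 = 11/2. Minimum is 4 at row 1 (s_1 leaves); pivot element 2.
Pivot on row 1; the z-row RHS becomes 0 − (-9)·4 = 36.

36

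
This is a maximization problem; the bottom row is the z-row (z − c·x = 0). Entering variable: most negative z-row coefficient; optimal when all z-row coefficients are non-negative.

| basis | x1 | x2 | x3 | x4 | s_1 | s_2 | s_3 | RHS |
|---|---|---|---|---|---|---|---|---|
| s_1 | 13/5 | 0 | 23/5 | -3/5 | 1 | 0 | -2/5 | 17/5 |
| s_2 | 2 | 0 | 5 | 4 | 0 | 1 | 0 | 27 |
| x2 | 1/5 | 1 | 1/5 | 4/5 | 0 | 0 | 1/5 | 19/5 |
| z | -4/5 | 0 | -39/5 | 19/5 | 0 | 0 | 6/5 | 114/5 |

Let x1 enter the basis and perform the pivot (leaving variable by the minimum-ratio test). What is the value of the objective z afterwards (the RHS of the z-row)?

310/13

Ratio test on column x1 — row 1: (17/5)/(13/5) = 17/13; row 2: 27/2 = 27/2; row 3: (19/5)/(1/5) = 19. Minimum is 17/13 at row 1 (s_1 leaves); pivot element 13/5.
Pivot on row 1; the z-row RHS becomes 114/5 − (-4/5)·(17/13) = 310/13.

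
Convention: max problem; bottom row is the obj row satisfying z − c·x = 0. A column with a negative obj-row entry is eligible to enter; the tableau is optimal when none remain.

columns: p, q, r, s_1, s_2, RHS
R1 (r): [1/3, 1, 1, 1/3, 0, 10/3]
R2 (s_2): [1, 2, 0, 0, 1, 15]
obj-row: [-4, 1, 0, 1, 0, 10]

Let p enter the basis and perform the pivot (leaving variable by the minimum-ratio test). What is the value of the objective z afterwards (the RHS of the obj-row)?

50

Ratio test on column p — row 1: (10/3)/(1/3) = 10; row 2: 15/1 = 15. Minimum is 10 at row 1 (r leaves); pivot element 1/3.
Pivot on row 1; the obj-row RHS becomes 10 − (-4)·10 = 50.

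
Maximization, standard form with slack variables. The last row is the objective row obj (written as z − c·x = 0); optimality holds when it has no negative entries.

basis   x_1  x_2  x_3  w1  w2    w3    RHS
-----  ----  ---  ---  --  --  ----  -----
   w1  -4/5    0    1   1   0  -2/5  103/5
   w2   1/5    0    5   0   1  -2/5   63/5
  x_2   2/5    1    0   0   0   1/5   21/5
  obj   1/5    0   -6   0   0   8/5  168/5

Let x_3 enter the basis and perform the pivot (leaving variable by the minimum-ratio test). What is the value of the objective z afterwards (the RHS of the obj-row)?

Ratio test on column x_3 — row 1: (103/5)/1 = 103/5; row 2: (63/5)/5 = 63/25; row 3: entry 0 ≤ 0. Minimum is 63/25 at row 2 (w2 leaves); pivot element 5.
Pivot on row 2; the obj-row RHS becomes 168/5 − (-6)·(63/25) = 1218/25.

1218/25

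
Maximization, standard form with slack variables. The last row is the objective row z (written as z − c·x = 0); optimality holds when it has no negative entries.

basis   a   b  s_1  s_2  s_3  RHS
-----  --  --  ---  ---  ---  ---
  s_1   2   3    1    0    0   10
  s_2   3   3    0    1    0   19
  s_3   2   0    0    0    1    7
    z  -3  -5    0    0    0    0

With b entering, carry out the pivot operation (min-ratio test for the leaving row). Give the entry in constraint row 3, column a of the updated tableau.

2

Ratio test on column b — row 1: 10/3 = 10/3; row 2: 19/3 = 19/3; row 3: entry 0 ≤ 0. Minimum is 10/3 at row 1 (s_1 leaves); pivot element 3.
Divide row 1 by 3; eliminate column b from the other rows.
Row 3 update in column a: 2 − 0·(2/3) = 2.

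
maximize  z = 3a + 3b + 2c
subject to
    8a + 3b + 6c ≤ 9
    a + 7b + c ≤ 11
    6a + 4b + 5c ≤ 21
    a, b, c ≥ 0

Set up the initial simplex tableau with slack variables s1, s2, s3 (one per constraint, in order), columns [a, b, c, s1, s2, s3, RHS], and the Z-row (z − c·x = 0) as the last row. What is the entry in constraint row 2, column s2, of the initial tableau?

Slack s2 belongs to constraint 2; its column is the unit vector e_2, so the entry in row 2 is 1.

1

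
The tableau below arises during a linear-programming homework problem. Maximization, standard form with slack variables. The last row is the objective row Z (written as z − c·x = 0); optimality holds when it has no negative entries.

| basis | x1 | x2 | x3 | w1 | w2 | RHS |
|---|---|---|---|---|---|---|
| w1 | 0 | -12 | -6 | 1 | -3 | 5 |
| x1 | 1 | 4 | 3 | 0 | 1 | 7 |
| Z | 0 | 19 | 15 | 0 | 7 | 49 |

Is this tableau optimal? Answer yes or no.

yes

Every Z-row coefficient is ≥ 0, so the tableau is optimal.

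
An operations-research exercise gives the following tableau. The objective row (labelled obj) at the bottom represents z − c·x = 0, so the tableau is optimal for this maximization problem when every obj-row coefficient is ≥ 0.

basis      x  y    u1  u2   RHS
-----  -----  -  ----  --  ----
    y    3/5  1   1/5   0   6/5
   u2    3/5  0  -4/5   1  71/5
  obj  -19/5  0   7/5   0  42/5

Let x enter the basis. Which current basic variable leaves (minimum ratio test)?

y

Column x entries and ratios — y: (6/5)/(3/5) = 2; u2: (71/5)/(3/5) = 71/3.
Smallest ratio is 2 in the row of y, so y leaves.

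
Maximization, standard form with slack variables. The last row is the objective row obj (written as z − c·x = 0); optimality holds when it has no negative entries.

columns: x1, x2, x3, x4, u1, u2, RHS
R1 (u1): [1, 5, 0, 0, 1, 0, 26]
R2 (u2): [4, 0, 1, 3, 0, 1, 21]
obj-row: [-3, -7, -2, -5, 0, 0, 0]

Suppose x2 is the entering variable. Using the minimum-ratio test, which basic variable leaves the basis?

Column x2 entries and ratios — u1: 26/5 = 26/5; u2: 0 ≤ 0, skip.
Smallest ratio is 26/5 in the row of u1, so u1 leaves.

u1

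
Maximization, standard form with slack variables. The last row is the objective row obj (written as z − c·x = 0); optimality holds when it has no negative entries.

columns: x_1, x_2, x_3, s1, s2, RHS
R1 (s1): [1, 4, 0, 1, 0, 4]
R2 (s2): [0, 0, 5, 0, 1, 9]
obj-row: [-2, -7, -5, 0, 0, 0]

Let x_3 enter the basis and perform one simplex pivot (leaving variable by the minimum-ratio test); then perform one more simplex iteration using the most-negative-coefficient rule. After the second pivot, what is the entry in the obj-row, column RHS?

16

Ratio test on column x_3 — row 1: entry 0 ≤ 0; row 2: 9/5 = 9/5. Minimum is 9/5 at row 2 (s2 leaves); pivot element 5.
Divide row 2 by 5; eliminate column x_3 from the other rows.
Second iteration: most negative obj-row entry is -7 in column x_2, so x_2 enters.
Ratio test on column x_2 — row 1: 4/4 = 1; row 2: entry 0 ≤ 0. Minimum is 1 at row 1 (s1 leaves); pivot element 4.
Divide row 1 by 4; eliminate column x_2 from the other rows.
After both pivots, the entry at the obj-row, column RHS is 16.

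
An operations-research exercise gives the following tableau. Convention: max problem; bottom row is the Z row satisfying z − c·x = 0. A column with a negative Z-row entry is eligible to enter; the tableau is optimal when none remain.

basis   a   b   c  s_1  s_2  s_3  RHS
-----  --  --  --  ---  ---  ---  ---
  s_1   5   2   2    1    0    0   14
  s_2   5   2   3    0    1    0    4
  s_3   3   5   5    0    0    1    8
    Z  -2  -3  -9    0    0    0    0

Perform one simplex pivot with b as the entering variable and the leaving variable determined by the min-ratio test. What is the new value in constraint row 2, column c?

Ratio test on column b — row 1: 14/2 = 7; row 2: 4/2 = 2; row 3: 8/5 = 8/5. Minimum is 8/5 at row 3 (s_3 leaves); pivot element 5.
Divide row 3 by 5; eliminate column b from the other rows.
Row 2 update in column c: 3 − 2·1 = 1.

1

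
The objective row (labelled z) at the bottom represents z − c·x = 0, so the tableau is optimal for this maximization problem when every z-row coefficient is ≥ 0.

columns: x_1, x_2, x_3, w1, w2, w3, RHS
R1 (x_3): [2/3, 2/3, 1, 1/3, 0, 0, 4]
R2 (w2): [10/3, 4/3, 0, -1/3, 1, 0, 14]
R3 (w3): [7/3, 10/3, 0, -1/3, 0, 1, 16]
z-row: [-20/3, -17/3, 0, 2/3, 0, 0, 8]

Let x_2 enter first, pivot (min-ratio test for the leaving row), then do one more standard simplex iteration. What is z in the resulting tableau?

175/4

Ratio test on column x_2 — row 1: 4/(2/3) = 6; row 2: 14/(4/3) = 21/2; row 3: 16/(10/3) = 24/5. Minimum is 24/5 at row 3 (w3 leaves); pivot element 10/3.
Pivot on row 3; the z-row RHS becomes 8 − (-17/3)·(24/5) = 176/5.
Next entering variable (most negative z-row entry -27/10): x_1.
Ratio test on column x_1 — row 1: (4/5)/(1/5) = 4; row 2: (38/5)/(12/5) = 19/6; row 3: (24/5)/(7/10) = 48/7. Minimum is 19/6 at row 2 (w2 leaves); pivot element 12/5.
After the second pivot the z-row RHS is 176/5 − (-27/10)·(19/6) = 175/4.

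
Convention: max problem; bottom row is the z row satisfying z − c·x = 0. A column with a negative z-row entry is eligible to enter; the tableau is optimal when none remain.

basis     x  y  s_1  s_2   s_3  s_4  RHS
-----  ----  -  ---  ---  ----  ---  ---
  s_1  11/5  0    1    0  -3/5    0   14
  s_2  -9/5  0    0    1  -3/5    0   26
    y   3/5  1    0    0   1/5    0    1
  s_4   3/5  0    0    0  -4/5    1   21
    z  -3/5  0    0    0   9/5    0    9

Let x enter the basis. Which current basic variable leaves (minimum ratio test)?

Column x entries and ratios — s_1: 14/(11/5) = 70/11; s_2: -9/5 ≤ 0, skip; y: 1/(3/5) = 5/3; s_4: 21/(3/5) = 35.
Smallest ratio is 5/3 in the row of y, so y leaves.

y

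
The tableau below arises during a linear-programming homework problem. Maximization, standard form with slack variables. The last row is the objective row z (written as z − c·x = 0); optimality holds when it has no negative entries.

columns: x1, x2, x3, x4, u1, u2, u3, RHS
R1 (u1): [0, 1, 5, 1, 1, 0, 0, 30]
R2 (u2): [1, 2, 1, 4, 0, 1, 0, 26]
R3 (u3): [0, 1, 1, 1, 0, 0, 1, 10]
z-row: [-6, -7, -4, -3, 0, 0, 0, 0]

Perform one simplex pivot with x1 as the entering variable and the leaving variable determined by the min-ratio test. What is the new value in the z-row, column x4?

21

Ratio test on column x1 — row 1: entry 0 ≤ 0; row 2: 26/1 = 26; row 3: entry 0 ≤ 0. Minimum is 26 at row 2 (u2 leaves); pivot element 1.
Divide row 2 by 1; eliminate column x1 from the other rows.
z-row update in column x4: -3 − (-6)·4 = 21.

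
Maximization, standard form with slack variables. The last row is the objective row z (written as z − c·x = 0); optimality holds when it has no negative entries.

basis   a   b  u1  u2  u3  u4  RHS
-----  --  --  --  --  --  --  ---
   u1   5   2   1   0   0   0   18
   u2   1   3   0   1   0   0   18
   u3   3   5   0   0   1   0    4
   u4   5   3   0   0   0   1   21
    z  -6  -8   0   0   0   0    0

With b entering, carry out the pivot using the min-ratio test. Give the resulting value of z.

32/5

Ratio test on column b — row 1: 18/2 = 9; row 2: 18/3 = 6; row 3: 4/5 = 4/5; row 4: 21/3 = 7. Minimum is 4/5 at row 3 (u3 leaves); pivot element 5.
Pivot on row 3; the z-row RHS becomes 0 − (-8)·(4/5) = 32/5.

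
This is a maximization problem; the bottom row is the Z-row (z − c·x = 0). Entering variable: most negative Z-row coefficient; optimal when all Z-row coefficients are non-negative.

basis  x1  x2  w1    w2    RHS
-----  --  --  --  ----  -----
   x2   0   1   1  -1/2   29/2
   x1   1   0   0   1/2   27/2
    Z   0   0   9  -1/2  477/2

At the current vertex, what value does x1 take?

27/2

x1 is basic (row 2); its value is the RHS of that row, 27/2.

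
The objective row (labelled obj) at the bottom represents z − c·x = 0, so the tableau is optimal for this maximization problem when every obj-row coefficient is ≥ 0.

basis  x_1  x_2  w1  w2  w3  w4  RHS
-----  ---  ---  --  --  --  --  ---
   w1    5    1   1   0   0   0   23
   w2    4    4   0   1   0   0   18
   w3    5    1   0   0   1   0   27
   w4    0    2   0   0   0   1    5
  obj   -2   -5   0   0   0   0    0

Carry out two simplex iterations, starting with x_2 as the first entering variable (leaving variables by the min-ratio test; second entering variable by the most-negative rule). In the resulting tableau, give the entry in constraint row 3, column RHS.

29/2

Ratio test on column x_2 — row 1: 23/1 = 23; row 2: 18/4 = 9/2; row 3: 27/1 = 27; row 4: 5/2 = 5/2. Minimum is 5/2 at row 4 (w4 leaves); pivot element 2.
Divide row 4 by 2; eliminate column x_2 from the other rows.
Second iteration: most negative obj-row entry is -2 in column x_1, so x_1 enters.
Ratio test on column x_1 — row 1: (41/2)/5 = 41/10; row 2: 8/4 = 2; row 3: (49/2)/5 = 49/10; row 4: entry 0 ≤ 0. Minimum is 2 at row 2 (w2 leaves); pivot element 4.
Divide row 2 by 4; eliminate column x_1 from the other rows.
After both pivots, the entry at constraint row 3, column RHS is 29/2.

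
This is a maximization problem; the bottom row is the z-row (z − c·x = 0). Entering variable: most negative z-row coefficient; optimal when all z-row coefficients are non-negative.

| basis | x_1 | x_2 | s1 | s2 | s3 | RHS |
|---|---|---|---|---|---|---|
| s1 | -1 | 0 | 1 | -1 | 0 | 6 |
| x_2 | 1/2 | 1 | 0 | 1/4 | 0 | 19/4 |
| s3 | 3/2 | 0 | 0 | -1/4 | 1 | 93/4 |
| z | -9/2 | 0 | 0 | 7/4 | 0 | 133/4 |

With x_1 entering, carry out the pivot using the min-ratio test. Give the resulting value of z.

Ratio test on column x_1 — row 1: entry -1 ≤ 0; row 2: (19/4)/(1/2) = 19/2; row 3: (93/4)/(3/2) = 31/2. Minimum is 19/2 at row 2 (x_2 leaves); pivot element 1/2.
Pivot on row 2; the z-row RHS becomes 133/4 − (-9/2)·(19/2) = 76.

76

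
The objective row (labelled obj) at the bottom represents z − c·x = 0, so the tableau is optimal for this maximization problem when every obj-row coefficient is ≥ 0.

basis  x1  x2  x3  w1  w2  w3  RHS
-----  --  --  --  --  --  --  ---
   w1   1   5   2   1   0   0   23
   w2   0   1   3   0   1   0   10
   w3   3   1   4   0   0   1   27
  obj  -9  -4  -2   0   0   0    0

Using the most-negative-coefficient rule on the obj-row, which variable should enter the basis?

x1

Negative obj-row entries: x1: -9, x2: -4, x3: -2.
The most negative is -9 in column x1, so x1 enters.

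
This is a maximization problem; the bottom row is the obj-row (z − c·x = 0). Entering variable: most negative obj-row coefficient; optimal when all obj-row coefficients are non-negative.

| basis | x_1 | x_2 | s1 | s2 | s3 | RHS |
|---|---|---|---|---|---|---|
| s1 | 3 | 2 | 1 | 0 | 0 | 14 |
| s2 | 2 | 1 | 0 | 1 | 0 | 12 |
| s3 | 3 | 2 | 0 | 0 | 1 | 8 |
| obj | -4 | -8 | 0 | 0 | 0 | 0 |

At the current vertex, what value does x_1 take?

0

x_1 is not in the basis, so in the current basic feasible solution x_1 = 0.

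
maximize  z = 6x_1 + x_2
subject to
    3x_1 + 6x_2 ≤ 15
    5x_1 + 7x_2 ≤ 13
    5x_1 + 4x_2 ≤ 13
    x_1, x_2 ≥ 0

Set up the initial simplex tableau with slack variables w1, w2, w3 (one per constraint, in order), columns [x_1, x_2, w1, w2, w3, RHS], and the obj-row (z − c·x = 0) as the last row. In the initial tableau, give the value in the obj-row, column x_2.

-1

The obj-row carries the negated objective coefficients: the x_2 entry is -1.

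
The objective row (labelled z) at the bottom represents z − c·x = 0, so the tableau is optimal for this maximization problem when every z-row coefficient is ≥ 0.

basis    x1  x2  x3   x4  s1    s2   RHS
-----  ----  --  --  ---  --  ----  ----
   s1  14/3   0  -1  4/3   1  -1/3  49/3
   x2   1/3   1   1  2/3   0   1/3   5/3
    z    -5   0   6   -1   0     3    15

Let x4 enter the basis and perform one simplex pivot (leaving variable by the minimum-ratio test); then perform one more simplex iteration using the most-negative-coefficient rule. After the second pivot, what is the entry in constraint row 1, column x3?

Ratio test on column x4 — row 1: (49/3)/(4/3) = 49/4; row 2: (5/3)/(2/3) = 5/2. Minimum is 5/2 at row 2 (x2 leaves); pivot element 2/3.
Divide row 2 by 2/3; eliminate column x4 from the other rows.
Second iteration: most negative z-row entry is -9/2 in column x1, so x1 enters.
Ratio test on column x1 — row 1: 13/4 = 13/4; row 2: (5/2)/(1/2) = 5. Minimum is 13/4 at row 1 (s1 leaves); pivot element 4.
Divide row 1 by 4; eliminate column x1 from the other rows.
After both pivots, the entry at constraint row 1, column x3 is -3/4.

-3/4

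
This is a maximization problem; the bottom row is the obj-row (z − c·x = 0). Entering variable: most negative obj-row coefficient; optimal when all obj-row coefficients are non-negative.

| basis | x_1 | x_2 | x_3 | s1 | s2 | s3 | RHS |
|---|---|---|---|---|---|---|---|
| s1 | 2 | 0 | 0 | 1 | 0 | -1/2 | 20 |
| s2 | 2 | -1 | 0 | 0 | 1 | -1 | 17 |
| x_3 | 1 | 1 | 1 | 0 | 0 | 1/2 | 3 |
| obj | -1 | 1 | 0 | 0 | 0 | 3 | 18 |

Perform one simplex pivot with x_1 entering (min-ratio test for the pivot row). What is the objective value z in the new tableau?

21

Ratio test on column x_1 — row 1: 20/2 = 10; row 2: 17/2 = 17/2; row 3: 3/1 = 3. Minimum is 3 at row 3 (x_3 leaves); pivot element 1.
Pivot on row 3; the obj-row RHS becomes 18 − (-1)·3 = 21.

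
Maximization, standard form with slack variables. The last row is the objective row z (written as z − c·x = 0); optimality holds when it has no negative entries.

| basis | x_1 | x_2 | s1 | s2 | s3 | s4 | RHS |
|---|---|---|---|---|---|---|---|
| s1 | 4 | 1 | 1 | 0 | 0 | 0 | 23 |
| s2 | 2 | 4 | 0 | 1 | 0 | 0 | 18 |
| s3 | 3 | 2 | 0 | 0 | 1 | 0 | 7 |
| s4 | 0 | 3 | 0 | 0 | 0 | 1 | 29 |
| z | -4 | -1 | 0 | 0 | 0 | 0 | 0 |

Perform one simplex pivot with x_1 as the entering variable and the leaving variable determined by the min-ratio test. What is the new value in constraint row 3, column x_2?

2/3

Ratio test on column x_1 — row 1: 23/4 = 23/4; row 2: 18/2 = 9; row 3: 7/3 = 7/3; row 4: entry 0 ≤ 0. Minimum is 7/3 at row 3 (s3 leaves); pivot element 3.
Divide row 3 by 3; eliminate column x_1 from the other rows.
In the new row 3, the x_2 entry is the old entry divided by the pivot: 2/3 = 2/3.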